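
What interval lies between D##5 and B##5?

M6

D to B spans six letter names (D-E-F-G-A-B) — that makes it a sixth of some quality.
Counting semitones, D##5→B##5 is 9, which is the major sixth.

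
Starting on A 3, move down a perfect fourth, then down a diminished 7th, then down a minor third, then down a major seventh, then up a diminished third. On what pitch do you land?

A3 down a perfect fourth → E3 (5 semitones).
Down a diminished seventh from E3: F##2 (9 semitones down).
Down a minor third from F##2: D##2 (3 semitones down).
A major seventh down from D##2 is E#1.
A diminished third up from E#1 is G1.

G 1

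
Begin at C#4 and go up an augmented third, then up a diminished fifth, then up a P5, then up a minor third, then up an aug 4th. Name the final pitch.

D##6

C#4 up an augmented third → E##4 (5 semitones).
E##4 up a diminished fifth → B#4 (6 semitones).
B#4 up a perfect fifth → F##5 (7 semitones).
F##5 up a minor third → A#5 (3 semitones).
An augmented fourth up from A#5 is D##6.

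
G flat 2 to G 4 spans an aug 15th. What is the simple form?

Subtracting seven from the interval number removes an octave: 15 − 7 = 8.
So an augmented fifteenth is an octave plus an augmented octave. The quality is unchanged.

augmented octave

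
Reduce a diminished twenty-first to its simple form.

diminished 7th

Subtracting seven from the interval number removes an octave: 21 − 14 = 7.
Quality carries through unchanged, so the simple form is a diminished seventh.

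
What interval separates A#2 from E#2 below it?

Descending from A#2 to E#2 is the same interval as ascending E#2 to A#2.
E to A spans four letter names (E-F-G-A): a fourth.
The perfect fourth spans 5 semitones, and E#2 to A#2 is exactly 5 semitones — so this is a perfect fourth.

perfect 4th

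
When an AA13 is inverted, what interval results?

doubly diminished third

First reduce the compound doubly augmented thirteenth to its simple form, a doubly augmented sixth.
The rule of nine gives the new number: 9 − 6 = 3, so a sixth becomes a third.
Quality inverts too: doubly augmented becomes doubly diminished. That makes the inversion a doubly diminished third.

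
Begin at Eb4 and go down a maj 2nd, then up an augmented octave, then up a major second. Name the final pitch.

A major second down from Eb4 is Db4.
An augmented octave up from Db4 is D5.
D5 up a major second → E5 (2 semitones).

E5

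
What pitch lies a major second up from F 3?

The second takes the letter from F up to G.
A major second is 2 semitones; 2 semitones up from F3 gives G3.

G 3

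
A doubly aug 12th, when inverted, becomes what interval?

First reduce the compound doubly augmented twelfth to its simple form, a doubly augmented fifth.
Inverted interval numbers add to nine, so a fifth pairs with a fourth (5 + 4 = 9).
And doubly augmented becomes doubly diminished under inversion, so we get a doubly diminished fourth.

dd4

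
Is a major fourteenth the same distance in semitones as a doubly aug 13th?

Yes

A major fourteenth spans 23 semitones, and a doubly augmented thirteenth also spans 23 semitones — they're enharmonic.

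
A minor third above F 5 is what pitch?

The third takes the letter from F up to A.
A minor third is 3 semitones; 3 semitones up from F5 gives Ab5.

A-flat 5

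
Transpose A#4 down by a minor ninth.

G##3

Counting two letter names plus an octave down from A lands on G.
A minor ninth is 13 semitones; 13 semitones down from A#4 gives G##3.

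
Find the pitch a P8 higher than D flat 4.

D flat 5

The letter stays D (same as the start), shifted an octave up.
A perfect octave spans 12 semitones, so from Db4 the target pitch is Db5.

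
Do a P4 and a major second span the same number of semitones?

A perfect fourth is 5 semitones but a major second is 2 semitones — different sizes.

No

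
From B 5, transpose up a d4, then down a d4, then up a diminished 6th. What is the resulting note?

G flat 6

Up a diminished fourth from B5: Eb6 (4 semitones up).
A diminished fourth down from Eb6 is B5.
B5 up a diminished sixth → Gb6 (7 semitones).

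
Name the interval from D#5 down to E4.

M7

Descending from D#5 to E4 is the same interval as ascending E4 to D#5.
E to D spans seven letter names (E-F-G-A-B-C-D) — that makes it a seventh of some quality.
The major seventh spans 11 semitones, and E4 to D#5 is exactly 11 semitones — so this is a major seventh.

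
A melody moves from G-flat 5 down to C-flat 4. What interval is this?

perfect twelfth

Descending from Gb5 to Cb4 is the same interval as ascending Cb4 to Gb5.
C to G spans five letter names (C-D-E-F-G), plus an octave, so the interval is some kind of twelfth.
Counting semitones, Cb4→Gb5 is 19, which is the perfect twelfth.
(Equivalently, a compound perfect fifth: a perfect fifth plus an octave.)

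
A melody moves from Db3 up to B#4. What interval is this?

D to B spans six letter names (D-E-F-G-A-B), plus an octave — that makes it a thirteenth of some quality.
A major thirteenth would be 21 semitones; Db3 to B#4 is 23, two semitones wider, so the interval is doubly augmented.
(Equivalently, a compound doubly augmented sixth: a doubly augmented sixth plus an octave.)

AA13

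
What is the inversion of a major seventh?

Inverted interval numbers add to nine, so a seventh pairs with a second (7 + 2 = 9).
Quality inverts too: major becomes minor. That makes the inversion a minor second.

minor second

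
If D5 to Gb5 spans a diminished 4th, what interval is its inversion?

augmented 5th

The rule of nine gives the new number: 9 − 4 = 5, so a fourth becomes a fifth.
And diminished becomes augmented under inversion, so we get an augmented fifth.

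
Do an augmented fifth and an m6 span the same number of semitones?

An augmented fifth = 8 semitones = a minor sixth; enharmonically equal.

Yes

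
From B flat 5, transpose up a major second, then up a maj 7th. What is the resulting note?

B 6

A major second up from Bb5 is C6.
A major seventh up from C6 is B6.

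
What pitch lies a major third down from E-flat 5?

Counting three letter names down from E lands on C.
A major third spans 4 semitones, so from Eb5 the target pitch is Cb5.

C-flat 5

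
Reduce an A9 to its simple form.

Each octave removed subtracts seven from the number: 9 − 7 = 2.
Quality carries through unchanged, so the simple form is an augmented second.

augmented 2nd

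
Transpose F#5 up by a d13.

Db7

The thirteenth's letter: F up six letter names plus an octave → D.
Moving 19 semitones up from F#5 (the size of a diminished thirteenth) reaches Db7.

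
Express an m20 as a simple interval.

Take out 2 octaves (14 from the number): 20 − 14 = 6.
That makes a minor twentieth a compound minor sixth — 2 octaves plus a minor sixth.

minor 6th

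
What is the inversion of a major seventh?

Inverted interval numbers add to nine, so a seventh pairs with a second (7 + 2 = 9).
The quality also flips — major becomes minor — giving a minor second.

m2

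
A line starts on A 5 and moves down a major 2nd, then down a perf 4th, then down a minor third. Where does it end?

B 4

A5 down a major second → G5 (2 semitones).
G5 down a perfect fourth → D5 (5 semitones).
Down a minor third from D5: B4 (3 semitones down).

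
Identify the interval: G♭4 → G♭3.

Descending from Gb4 to Gb3 is the same interval as ascending Gb3 to Gb4.
G to G is the same letter name, plus an octave: an octave.
Counting semitones, Gb3→Gb4 is 12, which is the perfect octave.

perfect octave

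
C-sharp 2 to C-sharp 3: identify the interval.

perfect octave

C to C is the same letter name, plus an octave — that makes it an octave of some quality.
The perfect octave spans 12 semitones, and C#2 to C#3 is exactly 12 semitones — so this is a perfect octave.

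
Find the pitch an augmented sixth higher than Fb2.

The sixth takes the letter from F up to D.
Moving 10 semitones up from Fb2 (the size of an augmented sixth) reaches D3.

D3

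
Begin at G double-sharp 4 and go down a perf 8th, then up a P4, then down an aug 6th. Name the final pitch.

E 3

Down a perfect octave from G##4: G##3 (12 semitones down).
G##3 up a perfect fourth → C##4 (5 semitones).
C##4 down an augmented sixth → E3 (10 semitones).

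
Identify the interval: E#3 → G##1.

Descending from E#3 to G##1 is the same interval as ascending G##1 to E#3.
G to E spans six letter names (G-A-B-C-D-E), plus an octave, so the interval is some kind of thirteenth.
A major thirteenth would be 21 semitones, but G##1 to E#3 is 20 — one semitone narrower, making it a minor thirteenth.
(Equivalently, a compound minor sixth: a minor sixth plus an octave.)

m13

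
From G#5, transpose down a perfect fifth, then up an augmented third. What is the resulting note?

Down a perfect fifth from G#5: C#5 (7 semitones down).
An augmented third up from C#5 is E##5.

E##5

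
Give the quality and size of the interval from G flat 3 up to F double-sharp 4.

G to F spans seven letter names (G-A-B-C-D-E-F): a seventh.
The major seventh is 11 semitones; here we have 13, two semitones wider: doubly augmented.

doubly augmented seventh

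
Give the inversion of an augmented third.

Interval numbers invert to sum to nine: 3 + 6 = 9, so a third inverts to a sixth.
And augmented becomes diminished under inversion, so we get a diminished sixth.

diminished sixth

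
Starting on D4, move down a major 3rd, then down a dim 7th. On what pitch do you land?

C#3

A major third down from D4 is Bb3.
Bb3 down a diminished seventh → C#3 (9 semitones).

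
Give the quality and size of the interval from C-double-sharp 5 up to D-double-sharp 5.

C to D spans two letter names (C-D) — that makes it a second of some quality.
C##5 to D##5 is 2 semitones, matching the major second exactly, so the quality is major.

major 2nd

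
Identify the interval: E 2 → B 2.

perfect fifth

E to B spans five letter names (E-F-G-A-B): a fifth.
The perfect fifth spans 7 semitones, and E2 to B2 is exactly 7 semitones — so this is a perfect fifth.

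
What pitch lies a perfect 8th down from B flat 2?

B flat 1

An octave keeps the letter name B, an octave down from B.
A perfect octave spans 12 semitones, so from Bb2 the target pitch is Bb1.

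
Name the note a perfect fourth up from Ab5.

Counting four letter names up from A lands on D.
Moving 5 semitones up from Ab5 (the size of a perfect fourth) reaches Db6.

Db6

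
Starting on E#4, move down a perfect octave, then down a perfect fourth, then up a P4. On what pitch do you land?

E#3

A perfect octave down from E#4 is E#3.
Down a perfect fourth from E#3: B#2 (5 semitones down).
Up a perfect fourth from B#2: E#3 (5 semitones up).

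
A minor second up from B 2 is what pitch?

C 3

Two letter names up from B: C.
A minor second spans 1 semitone, so from B2 the target pitch is C3.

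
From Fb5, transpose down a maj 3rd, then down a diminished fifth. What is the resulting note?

Gb4

Down a major third from Fb5: Dbb5 (4 semitones down).
A diminished fifth down from Dbb5 is Gb4.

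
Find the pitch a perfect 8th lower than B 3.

B 2

An octave keeps the letter name B, an octave down from B.
A perfect octave is 12 semitones; 12 semitones down from B3 gives B2.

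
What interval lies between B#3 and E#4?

B to E spans four letter names (B-C-D-E), so the interval is some kind of fourth.
B#3 to E#4 is 5 semitones, matching the perfect fourth exactly, so the quality is perfect.

P4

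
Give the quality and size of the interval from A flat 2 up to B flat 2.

major 2nd

A to B spans two letter names (A-B) — that makes it a second of some quality.
The major second spans 2 semitones, and Ab2 to Bb2 is exactly 2 semitones — so this is a major second.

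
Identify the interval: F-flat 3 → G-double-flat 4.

m9

F to G spans two letter names (F-G), plus an octave: a ninth.
At 13 semitones, Fb3→Gbb4 falls one short of a major ninth: minor.
(Equivalently, a compound minor second: a minor second plus an octave.)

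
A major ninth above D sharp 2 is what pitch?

The ninth's letter: D up two letter names plus an octave → E.
A major ninth is 14 semitones; 14 semitones up from D#2 gives E#3.

E sharp 3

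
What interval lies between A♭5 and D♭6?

A to D spans four letter names (A-B-C-D) — that makes it a fourth of some quality.
Counting semitones, Ab5→Db6 is 5, which is the perfect fourth.

perfect 4th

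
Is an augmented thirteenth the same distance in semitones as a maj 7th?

No

An augmented thirteenth is 22 semitones but a major seventh is 11 semitones — different sizes.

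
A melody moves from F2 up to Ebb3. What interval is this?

diminished seventh

F to E spans seven letter names (F-G-A-B-C-D-E): a seventh.
F2 to Ebb3 spans 9 semitones — two semitones narrower than the major seventh (11) — giving a diminished seventh.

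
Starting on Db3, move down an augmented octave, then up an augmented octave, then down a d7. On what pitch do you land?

Db3 down an augmented octave → Dbb2 (13 semitones).
Up an augmented octave from Dbb2: Db3 (13 semitones up).
A diminished seventh down from Db3 is E2.

E2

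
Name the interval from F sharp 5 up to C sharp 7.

P12

F to C spans five letter names (F-G-A-B-C), plus an octave: a twelfth.
Counting semitones, F#5→C#7 is 19, which is the perfect twelfth.
(Equivalently, a compound perfect fifth: a perfect fifth plus an octave.)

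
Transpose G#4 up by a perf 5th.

Counting five letter names up from G lands on D.
Moving 7 semitones up from G#4 (the size of a perfect fifth) reaches D#5.

D#5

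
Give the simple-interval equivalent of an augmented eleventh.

augmented fourth

Each octave removed subtracts seven from the number: 11 − 7 = 4.
Quality carries through unchanged, so the simple form is an augmented fourth.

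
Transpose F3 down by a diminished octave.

F#2

For an octave the letter name doesn't change: still F, an octave down.
A diminished octave spans 11 semitones, so from F3 the target pitch is F#2.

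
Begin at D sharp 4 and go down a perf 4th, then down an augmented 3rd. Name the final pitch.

F 3

Down a perfect fourth from D#4: A#3 (5 semitones down).
A#3 down an augmented third → F3 (5 semitones).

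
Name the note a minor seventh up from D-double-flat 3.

C-double-flat 4

The seventh takes the letter from D up to C.
A minor seventh is 10 semitones; 10 semitones up from Dbb3 gives Cbb4.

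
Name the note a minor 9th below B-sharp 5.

A-double-sharp 4

Two letters down from B (plus an octave) reaches A.
A minor ninth spans 13 semitones, so from B#5 the target pitch is A##4.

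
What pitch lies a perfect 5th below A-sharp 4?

Five letter names down from A: D.
Moving 7 semitones down from A#4 (the size of a perfect fifth) reaches D#4.

D-sharp 4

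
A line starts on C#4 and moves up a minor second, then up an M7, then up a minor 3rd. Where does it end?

E5

A minor second up from C#4 is D4.
Up a major seventh from D4: C#5 (11 semitones up).
A minor third up from C#5 is E5.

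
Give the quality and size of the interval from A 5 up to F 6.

m6

A to F spans six letter names (A-B-C-D-E-F): a sixth.
A major sixth would be 9 semitones, but A5 to F6 is 8 — one semitone narrower, making it a minor sixth.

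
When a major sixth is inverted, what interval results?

minor third

The rule of nine gives the new number: 9 − 6 = 3, so a sixth becomes a third.
Quality inverts too: major becomes minor. That makes the inversion a minor third.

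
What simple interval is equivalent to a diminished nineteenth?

Subtracting seven from the interval number removes an octave: 19 − 14 = 5.
That makes a diminished nineteenth a compound diminished fifth — 2 octaves plus a diminished fifth.

diminished fifth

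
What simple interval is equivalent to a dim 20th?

d6

Subtracting seven from the interval number removes an octave: 20 − 14 = 6.
That makes a diminished twentieth a compound diminished sixth — 2 octaves plus a diminished sixth.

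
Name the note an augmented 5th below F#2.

Bb1

Counting five letter names down from F lands on B.
An augmented fifth spans 8 semitones, so from F#2 the target pitch is Bb1.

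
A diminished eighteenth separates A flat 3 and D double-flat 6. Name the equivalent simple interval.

Take out 2 octaves (14 from the number): 18 − 14 = 4.
So a diminished eighteenth is 2 octaves plus a diminished fourth. The quality is unchanged.

d4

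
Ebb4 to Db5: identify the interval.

E to D spans seven letter names (E-F-G-A-B-C-D): a seventh.
Ebb4 to Db5 is 11 semitones, matching the major seventh exactly, so the quality is major.

M7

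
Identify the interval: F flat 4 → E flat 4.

Descending from Fb4 to Eb4 is the same interval as ascending Eb4 to Fb4.
E to F spans two letter names (E-F) — that makes it a second of some quality.
At 1 semitone, Eb4→Fb4 falls one short of a major second: minor.

m2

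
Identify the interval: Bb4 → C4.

m7

Descending from Bb4 to C4 is the same interval as ascending C4 to Bb4.
C to B spans seven letter names (C-D-E-F-G-A-B), so the interval is some kind of seventh.
A major seventh would be 11 semitones, but C4 to Bb4 is 10 — one semitone narrower, making it a minor seventh.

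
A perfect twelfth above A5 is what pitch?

Five letters up from A (plus an octave) reaches E.
A perfect twelfth is 19 semitones; 19 semitones up from A5 gives E7.

E7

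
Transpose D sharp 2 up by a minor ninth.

The ninth's letter: D up two letter names plus an octave → E.
A minor ninth spans 13 semitones, so from D#2 the target pitch is E3.

E 3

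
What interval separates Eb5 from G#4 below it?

Descending from Eb5 to G#4 is the same interval as ascending G#4 to Eb5.
G to E spans six letter names (G-A-B-C-D-E), so the interval is some kind of sixth.
A major sixth would be 9 semitones; G#4 to Eb5 is 7, two semitones narrower, so the interval is diminished.

diminished sixth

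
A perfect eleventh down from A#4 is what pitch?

Counting four letter names plus an octave down from A lands on E.
A perfect eleventh is 17 semitones; 17 semitones down from A#4 gives E#3.

E#3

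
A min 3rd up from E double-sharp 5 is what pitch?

Counting three letter names up from E lands on G.
Moving 3 semitones up from E##5 (the size of a minor third) reaches G##5.

G double-sharp 5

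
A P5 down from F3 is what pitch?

Bb2

The fifth takes the letter from F down to B.
A perfect fifth spans 7 semitones, so from F3 the target pitch is Bb2.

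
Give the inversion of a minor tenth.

First reduce the compound minor tenth to its simple form, a minor third.
Interval numbers invert to sum to nine: 3 + 6 = 9, so a third inverts to a sixth.
And minor becomes major under inversion, so we get a major sixth.

M6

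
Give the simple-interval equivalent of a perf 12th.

perfect 5th

Each octave removed subtracts seven from the number: 12 − 7 = 5.
That makes a perfect twelfth a compound perfect fifth — an octave plus a perfect fifth.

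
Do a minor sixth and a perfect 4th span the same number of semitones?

A minor sixth spans 8 semitones; a perfect fourth spans 5 semitones. They differ by 3.

No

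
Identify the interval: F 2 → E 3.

major seventh

F to E spans seven letter names (F-G-A-B-C-D-E) — that makes it a seventh of some quality.
F2 to E3 is 11 semitones, matching the major seventh exactly, so the quality is major.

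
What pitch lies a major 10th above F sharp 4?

A sharp 5

The tenth's letter: F up three letter names plus an octave → A.
A major tenth spans 16 semitones, so from F#4 the target pitch is A#5.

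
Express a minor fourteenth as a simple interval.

m7

Take out an octave (7 from the number): 14 − 7 = 7.
That makes a minor fourteenth a compound minor seventh — an octave plus a minor seventh.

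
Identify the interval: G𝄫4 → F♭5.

major seventh

G to F spans seven letter names (G-A-B-C-D-E-F), so the interval is some kind of seventh.
Counting semitones, Gbb4→Fb5 is 11, which is the major seventh.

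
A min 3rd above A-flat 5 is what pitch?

Counting three letter names up from A lands on C.
A minor third spans 3 semitones, so from Ab5 the target pitch is Cb6.

C-flat 6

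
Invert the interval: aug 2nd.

The rule of nine gives the new number: 9 − 2 = 7, so a second becomes a seventh.
And augmented becomes diminished under inversion, so we get a diminished seventh.

d7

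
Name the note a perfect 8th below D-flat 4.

For an octave the letter name doesn't change: still D, an octave down.
A perfect octave spans 12 semitones, so from Db4 the target pitch is Db3.

D-flat 3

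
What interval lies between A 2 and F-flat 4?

d13

A to F spans six letter names (A-B-C-D-E-F), plus an octave — that makes it a thirteenth of some quality.
A major thirteenth would be 21 semitones; A2 to Fb4 is 19, two semitones narrower, so the interval is diminished.
(Equivalently, a compound diminished sixth: a diminished sixth plus an octave.)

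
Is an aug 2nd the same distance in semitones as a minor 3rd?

An augmented second spans 3 semitones, and a minor third also spans 3 semitones — they're enharmonic.

Yes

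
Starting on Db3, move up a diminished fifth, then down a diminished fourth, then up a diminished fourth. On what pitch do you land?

A diminished fifth up from Db3 is Abb3.
A diminished fourth down from Abb3 is Eb3.
Up a diminished fourth from Eb3: Abb3 (4 semitones up).

Abb3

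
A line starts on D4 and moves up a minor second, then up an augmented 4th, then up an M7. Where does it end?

A minor second up from D4 is Eb4.
Up an augmented fourth from Eb4: A4 (6 semitones up).
A4 up a major seventh → G#5 (11 semitones).

G#5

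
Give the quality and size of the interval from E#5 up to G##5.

major third

E to G spans three letter names (E-F-G): a third.
The major third spans 4 semitones, and E#5 to G##5 is exactly 4 semitones — so this is a major third.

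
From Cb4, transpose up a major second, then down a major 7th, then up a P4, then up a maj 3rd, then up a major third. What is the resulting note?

Eb4

Up a major second from Cb4: Db4 (2 semitones up).
Db4 down a major seventh → Ebb3 (11 semitones).
Up a perfect fourth from Ebb3: Abb3 (5 semitones up).
Up a major third from Abb3: Cb4 (4 semitones up).
Up a major third from Cb4: Eb4 (4 semitones up).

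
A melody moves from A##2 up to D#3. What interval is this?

A to D spans four letter names (A-B-C-D), so the interval is some kind of fourth.
A perfect fourth would be 5 semitones; A##2 to D#3 is 4, one semitone narrower, so the interval is diminished.

d4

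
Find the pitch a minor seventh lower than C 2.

D 1

The seventh takes the letter from C down to D.
A minor seventh spans 10 semitones, so from C2 the target pitch is D1.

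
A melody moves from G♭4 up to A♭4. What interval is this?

major second

G to A spans two letter names (G-A) — that makes it a second of some quality.
The major second spans 2 semitones, and Gb4 to Ab4 is exactly 2 semitones — so this is a major second.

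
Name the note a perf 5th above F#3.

C#4

Counting five letter names up from F lands on C.
Moving 7 semitones up from F#3 (the size of a perfect fifth) reaches C#4.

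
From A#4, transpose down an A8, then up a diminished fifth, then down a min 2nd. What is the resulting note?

A#4 down an augmented octave → A3 (13 semitones).
Up a diminished fifth from A3: Eb4 (6 semitones up).
Down a minor second from Eb4: D4 (1 semitone down).

D4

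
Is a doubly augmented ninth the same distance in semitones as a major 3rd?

No

16 semitones (doubly augmented ninth) vs 4 semitones (major third): not equal.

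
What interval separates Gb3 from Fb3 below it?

Descending from Gb3 to Fb3 is the same interval as ascending Fb3 to Gb3.
F to G spans two letter names (F-G): a second.
Counting semitones, Fb3→Gb3 is 2, which is the major second.

major second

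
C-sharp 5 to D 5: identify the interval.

minor 2nd

C to D spans two letter names (C-D), so the interval is some kind of second.
At 1 semitone, C#5→D5 falls one short of a major second: minor.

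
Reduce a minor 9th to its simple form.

m2

Take out an octave (7 from the number): 9 − 7 = 2.
So a minor ninth is an octave plus a minor second. The quality is unchanged.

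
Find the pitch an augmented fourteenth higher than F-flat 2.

E 4

Seven letters up from F (plus an octave) reaches E.
An augmented fourteenth is 24 semitones; 24 semitones up from Fb2 gives E4.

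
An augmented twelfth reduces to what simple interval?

Each octave removed subtracts seven from the number: 12 − 7 = 5.
That makes an augmented twelfth a compound augmented fifth — an octave plus an augmented fifth.

A5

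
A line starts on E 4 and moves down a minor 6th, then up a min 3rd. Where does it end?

E4 down a minor sixth → G#3 (8 semitones).
Up a minor third from G#3: B3 (3 semitones up).

B 3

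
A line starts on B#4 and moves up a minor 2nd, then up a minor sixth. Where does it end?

A minor second up from B#4 is C#5.
C#5 up a minor sixth → A5 (8 semitones).

A5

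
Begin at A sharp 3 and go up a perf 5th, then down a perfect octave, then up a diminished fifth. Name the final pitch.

A#3 up a perfect fifth → E#4 (7 semitones).
E#4 down a perfect octave → E#3 (12 semitones).
Up a diminished fifth from E#3: B3 (6 semitones up).

B 3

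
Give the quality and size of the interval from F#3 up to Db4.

F to D spans six letter names (F-G-A-B-C-D): a sixth.
F#3 to Db4 spans 7 semitones — two semitones narrower than the major sixth (9) — giving a diminished sixth.

diminished sixth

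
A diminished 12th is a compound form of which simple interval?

Subtracting seven from the interval number removes an octave: 12 − 7 = 5.
Quality carries through unchanged, so the simple form is a diminished fifth.

diminished fifth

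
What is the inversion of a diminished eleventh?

First reduce the compound diminished eleventh to its simple form, a diminished fourth.
Interval numbers invert to sum to nine: 4 + 5 = 9, so a fourth inverts to a fifth.
The quality also flips — diminished becomes augmented — giving an augmented fifth.

A5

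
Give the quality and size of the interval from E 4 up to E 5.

E to E is the same letter name, plus an octave — that makes it an octave of some quality.
Counting semitones, E4→E5 is 12, which is the perfect octave.

perfect octave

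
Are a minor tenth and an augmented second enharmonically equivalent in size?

No

15 semitones (minor tenth) vs 3 semitones (augmented second): not equal.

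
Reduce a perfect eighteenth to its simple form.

P4

Take out 2 octaves (14 from the number): 18 − 14 = 4.
Quality carries through unchanged, so the simple form is a perfect fourth.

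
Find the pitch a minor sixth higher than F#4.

D5

The sixth takes the letter from F up to D.
A minor sixth spans 8 semitones, so from F#4 the target pitch is D5.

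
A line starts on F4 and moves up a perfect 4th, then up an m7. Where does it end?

Up a perfect fourth from F4: Bb4 (5 semitones up).
Up a minor seventh from Bb4: Ab5 (10 semitones up).

Ab5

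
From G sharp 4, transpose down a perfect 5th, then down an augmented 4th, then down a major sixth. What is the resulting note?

B flat 2

G#4 down a perfect fifth → C#4 (7 semitones).
Down an augmented fourth from C#4: G3 (6 semitones down).
G3 down a major sixth → Bb2 (9 semitones).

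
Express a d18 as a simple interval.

d4

Take out 2 octaves (14 from the number): 18 − 14 = 4.
Quality carries through unchanged, so the simple form is a diminished fourth.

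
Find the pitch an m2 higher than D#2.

The second takes the letter from D up to E.
A minor second spans 1 semitone, so from D#2 the target pitch is E2.

E2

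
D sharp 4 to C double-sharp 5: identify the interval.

major 7th

D to C spans seven letter names (D-E-F-G-A-B-C) — that makes it a seventh of some quality.
D#4 to C##5 is 11 semitones, matching the major seventh exactly, so the quality is major.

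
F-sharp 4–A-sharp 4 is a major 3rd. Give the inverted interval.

m6

Inverted interval numbers add to nine, so a third pairs with a sixth (3 + 6 = 9).
Quality inverts too: major becomes minor. That makes the inversion a minor sixth.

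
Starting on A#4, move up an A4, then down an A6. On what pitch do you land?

F#4

An augmented fourth up from A#4 is D##5.
D##5 down an augmented sixth → F#4 (10 semitones).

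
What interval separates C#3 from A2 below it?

Descending from C#3 to A2 is the same interval as ascending A2 to C#3.
A to C spans three letter names (A-B-C) — that makes it a third of some quality.
A2 to C#3 is 4 semitones, matching the major third exactly, so the quality is major.

major third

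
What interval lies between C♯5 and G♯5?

C to G spans five letter names (C-D-E-F-G): a fifth.
The perfect fifth spans 7 semitones, and C#5 to G#5 is exactly 7 semitones — so this is a perfect fifth.

P5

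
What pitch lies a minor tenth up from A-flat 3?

C-flat 5

The tenth's letter: A up three letter names plus an octave → C.
A minor tenth is 15 semitones; 15 semitones up from Ab3 gives Cb5.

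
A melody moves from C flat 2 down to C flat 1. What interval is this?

Descending from Cb2 to Cb1 is the same interval as ascending Cb1 to Cb2.
C to C is the same letter name, plus an octave, so the interval is some kind of octave.
The perfect octave spans 12 semitones, and Cb1 to Cb2 is exactly 12 semitones — so this is a perfect octave.

perfect octave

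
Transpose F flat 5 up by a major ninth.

G flat 6

Counting two letter names plus an octave up from F lands on G.
Moving 14 semitones up from Fb5 (the size of a major ninth) reaches Gb6.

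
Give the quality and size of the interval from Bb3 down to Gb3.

major 3rd

Descending from Bb3 to Gb3 is the same interval as ascending Gb3 to Bb3.
G to B spans three letter names (G-A-B) — that makes it a third of some quality.
The major third spans 4 semitones, and Gb3 to Bb3 is exactly 4 semitones — so this is a major third.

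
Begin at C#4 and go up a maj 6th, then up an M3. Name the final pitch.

A major sixth up from C#4 is A#4.
A major third up from A#4 is C##5.

C##5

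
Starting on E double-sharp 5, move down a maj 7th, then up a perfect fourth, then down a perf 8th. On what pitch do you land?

E##5 down a major seventh → F##4 (11 semitones).
F##4 up a perfect fourth → B#4 (5 semitones).
A perfect octave down from B#4 is B#3.

B sharp 3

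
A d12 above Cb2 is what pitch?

Gbb3

Counting five letter names plus an octave up from C lands on G.
Moving 18 semitones up from Cb2 (the size of a diminished twelfth) reaches Gbb3.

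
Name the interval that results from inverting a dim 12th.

First reduce the compound diminished twelfth to its simple form, a diminished fifth.
Interval numbers invert to sum to nine: 5 + 4 = 9, so a fifth inverts to a fourth.
And diminished becomes augmented under inversion, so we get an augmented fourth.

A4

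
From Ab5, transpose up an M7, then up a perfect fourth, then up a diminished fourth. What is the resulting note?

Fb7

Up a major seventh from Ab5: G6 (11 semitones up).
A perfect fourth up from G6 is C7.
Up a diminished fourth from C7: Fb7 (4 semitones up).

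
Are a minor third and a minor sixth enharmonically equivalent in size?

No

A minor third is 3 semitones but a minor sixth is 8 semitones — different sizes.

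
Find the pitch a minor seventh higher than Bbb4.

Counting seven letter names up from B lands on A.
Moving 10 semitones up from Bbb4 (the size of a minor seventh) reaches Abb5.

Abb5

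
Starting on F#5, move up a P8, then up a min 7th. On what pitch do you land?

E7

Up a perfect octave from F#5: F#6 (12 semitones up).
F#6 up a minor seventh → E7 (10 semitones).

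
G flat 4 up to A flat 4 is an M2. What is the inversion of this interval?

The rule of nine gives the new number: 9 − 2 = 7, so a second becomes a seventh.
Quality inverts too: major becomes minor. That makes the inversion a minor seventh.

m7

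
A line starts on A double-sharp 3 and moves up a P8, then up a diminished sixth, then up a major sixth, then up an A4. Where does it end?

G double-sharp 6

A##3 up a perfect octave → A##4 (12 semitones).
A##4 up a diminished sixth → F#5 (7 semitones).
F#5 up a major sixth → D#6 (9 semitones).
D#6 up an augmented fourth → G##6 (6 semitones).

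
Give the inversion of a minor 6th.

The rule of nine gives the new number: 9 − 6 = 3, so a sixth becomes a third.
The quality also flips — minor becomes major — giving a major third.

M3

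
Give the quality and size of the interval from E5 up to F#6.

M9

E to F spans two letter names (E-F), plus an octave — that makes it a ninth of some quality.
E5 to F#6 is 14 semitones, matching the major ninth exactly, so the quality is major.
(Equivalently, a compound major second: a major second plus an octave.)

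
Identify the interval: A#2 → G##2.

minor 2nd

Descending from A#2 to G##2 is the same interval as ascending G##2 to A#2.
G to A spans two letter names (G-A): a second.
G##2 to A#2 is 1 semitone, a half step short of the major second (2), so this is minor.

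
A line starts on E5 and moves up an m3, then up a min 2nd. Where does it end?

Ab5

E5 up a minor third → G5 (3 semitones).
Up a minor second from G5: Ab5 (1 semitone up).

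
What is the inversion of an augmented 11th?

First reduce the compound augmented eleventh to its simple form, an augmented fourth.
Inverted interval numbers add to nine, so a fourth pairs with a fifth (4 + 5 = 9).
The quality also flips — augmented becomes diminished — giving a diminished fifth.

diminished fifth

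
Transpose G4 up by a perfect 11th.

C6

Counting four letter names plus an octave up from G lands on C.
A perfect eleventh is 17 semitones; 17 semitones up from G4 gives C6.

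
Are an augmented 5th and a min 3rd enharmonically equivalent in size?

No

An augmented fifth spans 8 semitones; a minor third spans 3 semitones. They differ by 5.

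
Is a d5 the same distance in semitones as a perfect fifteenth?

A diminished fifth is 6 semitones but a perfect fifteenth is 24 semitones — different sizes.

No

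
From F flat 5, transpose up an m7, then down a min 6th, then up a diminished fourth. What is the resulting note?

C double-flat 6

A minor seventh up from Fb5 is Ebb6.
Down a minor sixth from Ebb6: Gb5 (8 semitones down).
Gb5 up a diminished fourth → Cbb6 (4 semitones).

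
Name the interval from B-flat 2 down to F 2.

Descending from Bb2 to F2 is the same interval as ascending F2 to Bb2.
F to B spans four letter names (F-G-A-B), so the interval is some kind of fourth.
F2 to Bb2 is 5 semitones, matching the perfect fourth exactly, so the quality is perfect.

P4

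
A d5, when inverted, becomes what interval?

augmented 4th

The rule of nine gives the new number: 9 − 5 = 4, so a fifth becomes a fourth.
And diminished becomes augmented under inversion, so we get an augmented fourth.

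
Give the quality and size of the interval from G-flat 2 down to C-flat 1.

Descending from Gb2 to Cb1 is the same interval as ascending Cb1 to Gb2.
C to G spans five letter names (C-D-E-F-G), plus an octave — that makes it a twelfth of some quality.
The perfect twelfth spans 19 semitones, and Cb1 to Gb2 is exactly 19 semitones — so this is a perfect twelfth.
(Equivalently, a compound perfect fifth: a perfect fifth plus an octave.)

perfect 12th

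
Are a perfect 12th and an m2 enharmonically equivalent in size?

No

19 semitones (perfect twelfth) vs 1 semitone (minor second): not equal.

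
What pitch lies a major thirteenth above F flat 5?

The thirteenth's letter: F up six letter names plus an octave → D.
A major thirteenth is 21 semitones; 21 semitones up from Fb5 gives Db7.

D flat 7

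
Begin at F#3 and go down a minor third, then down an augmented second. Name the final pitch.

Down a minor third from F#3: D#3 (3 semitones down).
Down an augmented second from D#3: C3 (3 semitones down).

C3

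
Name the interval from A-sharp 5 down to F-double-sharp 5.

Descending from A#5 to F##5 is the same interval as ascending F##5 to A#5.
F to A spans three letter names (F-G-A) — that makes it a third of some quality.
F##5 to A#5 is 3 semitones, a half step short of the major third (4), so this is minor.

m3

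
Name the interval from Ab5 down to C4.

minor thirteenth

Descending from Ab5 to C4 is the same interval as ascending C4 to Ab5.
C to A spans six letter names (C-D-E-F-G-A), plus an octave: a thirteenth.
C4 to Ab5 is 20 semitones, a half step short of the major thirteenth (21), so this is minor.
(Equivalently, a compound minor sixth: a minor sixth plus an octave.)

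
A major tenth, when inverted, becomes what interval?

m6

First reduce the compound major tenth to its simple form, a major third.
Inverted interval numbers add to nine, so a third pairs with a sixth (3 + 6 = 9).
And major becomes minor under inversion, so we get a minor sixth.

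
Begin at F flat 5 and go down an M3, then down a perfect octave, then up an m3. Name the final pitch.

Down a major third from Fb5: Dbb5 (4 semitones down).
A perfect octave down from Dbb5 is Dbb4.
Up a minor third from Dbb4: Fbb4 (3 semitones up).

F double-flat 4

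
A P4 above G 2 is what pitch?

C 3

Four letter names up from G: C.
A perfect fourth is 5 semitones; 5 semitones up from G2 gives C3.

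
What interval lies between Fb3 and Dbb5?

F to D spans six letter names (F-G-A-B-C-D), plus an octave: a thirteenth.
Fb3 to Dbb5 is 20 semitones, a half step short of the major thirteenth (21), so this is minor.
(Equivalently, a compound minor sixth: a minor sixth plus an octave.)

m13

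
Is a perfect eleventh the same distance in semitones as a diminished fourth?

A perfect eleventh is 17 semitones but a diminished fourth is 4 semitones — different sizes.

No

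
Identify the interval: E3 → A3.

E to A spans four letter names (E-F-G-A), so the interval is some kind of fourth.
Counting semitones, E3→A3 is 5, which is the perfect fourth.

perfect fourth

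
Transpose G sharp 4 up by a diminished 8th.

G 5

The letter stays G (same as the start), shifted an octave up.
A diminished octave spans 11 semitones, so from G#4 the target pitch is G5.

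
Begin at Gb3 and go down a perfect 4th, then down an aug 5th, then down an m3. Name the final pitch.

Ebb2

Down a perfect fourth from Gb3: Db3 (5 semitones down).
Db3 down an augmented fifth → Gbb2 (8 semitones).
Down a minor third from Gbb2: Ebb2 (3 semitones down).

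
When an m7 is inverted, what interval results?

Inverted interval numbers add to nine, so a seventh pairs with a second (7 + 2 = 9).
And minor becomes major under inversion, so we get a major second.

major second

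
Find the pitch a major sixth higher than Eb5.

The sixth takes the letter from E up to C.
A major sixth is 9 semitones; 9 semitones up from Eb5 gives C6.

C6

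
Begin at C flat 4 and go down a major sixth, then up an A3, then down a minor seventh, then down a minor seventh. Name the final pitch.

B 1

A major sixth down from Cb4 is Ebb3.
Up an augmented third from Ebb3: G3 (5 semitones up).
G3 down a minor seventh → A2 (10 semitones).
Down a minor seventh from A2: B1 (10 semitones down).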